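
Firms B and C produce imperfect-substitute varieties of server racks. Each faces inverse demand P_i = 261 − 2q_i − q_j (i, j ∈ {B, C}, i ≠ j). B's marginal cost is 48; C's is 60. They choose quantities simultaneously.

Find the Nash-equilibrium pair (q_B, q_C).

43.4, 39.4

Firm B's profit: π = q_B(261 − 2q_B − q_C) − 48q_B.
∂π/∂q_B = 213 − 4q_B − q_C = 0 ⇒ q_B = 53.25 − 0.25q_C.
Similarly q_C = 50.25 − 0.25q_B.
Substituting the second reaction function into the first: q_B = 53.25 − 0.25(50.25 − 0.25q_B), which gives 0.9375q_B = 40.6875 ⇒ q_B = 43.4.
Then q_C = 50.25 − 0.25·43.4 = 39.4.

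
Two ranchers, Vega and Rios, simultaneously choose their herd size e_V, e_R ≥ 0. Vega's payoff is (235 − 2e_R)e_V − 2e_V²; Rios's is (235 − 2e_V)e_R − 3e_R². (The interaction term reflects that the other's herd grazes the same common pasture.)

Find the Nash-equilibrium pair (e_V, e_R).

47, 23.5

Expanding Vega's payoff: 235e_V − 2e_Re_V − 2e_V².
∂π/∂e_V = 235 − 2e_R − 4e_V = 0, so e_V = 58.75 − 0.5e_R.
Likewise for Rios: e_R = 235/6 − (1/3)e_V.
Substituting the second reaction function into the first: e_V = 58.75 − 0.5(235/6 − (1/3)e_V), which gives (5/6)e_V = 235/6 ⇒ e_V = 47.
Then e_R = 235/6 − (1/3)·47 = 23.5.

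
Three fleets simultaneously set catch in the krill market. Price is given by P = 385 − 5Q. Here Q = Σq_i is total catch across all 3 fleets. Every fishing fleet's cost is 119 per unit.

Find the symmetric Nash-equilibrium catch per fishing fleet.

A representative fishing fleet's profit is π_i = q_i(385 − 5Q) − 119q_i, with Q = q_i + Σ_{j≠i} q_j.
First-order condition: 266 − 10q_i − 5Σ_{j≠i} q_j = 0.
With identical fishing fleets, set every q_j = q: then 266 − 10q − 10q = 0, i.e. q = 266/20 = 13.3.

13.3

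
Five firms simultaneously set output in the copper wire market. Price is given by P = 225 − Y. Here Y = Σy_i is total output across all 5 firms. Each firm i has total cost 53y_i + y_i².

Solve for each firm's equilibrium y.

A representative firm's profit is π_i = y_i(225 − Y) − 53y_i − y_i², with Y = y_i + Σ_{j≠i} y_j.
First-order condition: 172 − 4y_i − Σ_{j≠i} y_j = 0.
In a symmetric equilibrium every firm chooses the same y, so Σ_{j≠i} y_j = 4y. The condition becomes 172 − 8y = 0, giving y = 172/8 = 21.5.

21.5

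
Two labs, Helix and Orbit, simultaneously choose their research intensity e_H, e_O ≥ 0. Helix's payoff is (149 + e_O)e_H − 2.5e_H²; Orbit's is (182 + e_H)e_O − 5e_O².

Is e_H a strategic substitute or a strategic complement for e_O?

strategic complements

Expanding Helix's payoff: 149e_H + e_Oe_H − 2.5e_H².
∂π/∂e_H = 149 + e_O − 5e_H = 0, so e_H = 29.8 + 0.2e_O.
The best-response slope de_H/de_O = 0.2 > 0: the reaction function is upward-sloping, so the choices are strategic complements.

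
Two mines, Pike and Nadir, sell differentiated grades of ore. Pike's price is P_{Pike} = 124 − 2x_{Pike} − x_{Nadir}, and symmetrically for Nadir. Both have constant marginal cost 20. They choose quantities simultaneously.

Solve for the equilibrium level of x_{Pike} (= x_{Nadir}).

20.8

Mine Pike's profit: π = x_{Pike}(124 − 2x_{Pike} − x_{Nadir}) − 20x_{Pike}.
∂π/∂x_{Pike} = 104 − 4x_{Pike} − x_{Nadir} = 0 ⇒ x_{Pike} = 26 − 0.25x_{Nadir}.
By symmetry x_{Nadir} = x_{Pike}; substituting into the reaction function, 1.25x_{Pike} = 26 and x_{Pike} = 20.8.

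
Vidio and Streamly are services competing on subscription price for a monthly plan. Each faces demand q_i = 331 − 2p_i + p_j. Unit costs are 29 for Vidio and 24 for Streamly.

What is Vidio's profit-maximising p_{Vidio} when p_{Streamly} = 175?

141

Vidio's profit: π = (p_{Vidio} − 29)(331 − 2p_{Vidio} + p_{Streamly}).
∂π/∂p_{Vidio} = 389 − 4p_{Vidio} + p_{Streamly} = 0 ⇒ p_{Vidio} = 97.25 + 0.25p_{Streamly}.
At p_{Streamly} = 175: p_{Vidio} = 97.25 + 0.25·175 = 141.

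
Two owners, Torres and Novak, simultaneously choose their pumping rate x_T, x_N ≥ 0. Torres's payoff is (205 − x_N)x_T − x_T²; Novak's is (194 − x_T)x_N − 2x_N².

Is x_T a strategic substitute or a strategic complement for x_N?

Expanding Torres's payoff: 205x_T − x_Nx_T − x_T².
∂π/∂x_T = 205 − x_N − 2x_T = 0, so x_T = 102.5 − 0.5x_N.
The best-response slope dx_T/dx_N = −0.5 < 0: the reaction function is downward-sloping, so the choices are strategic substitutes.

strategic substitutes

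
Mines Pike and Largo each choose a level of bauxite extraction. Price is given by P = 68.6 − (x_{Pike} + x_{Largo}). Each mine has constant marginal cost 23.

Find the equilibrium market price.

Mine Pike's profit: π = x_{Pike}(68.6 − (x_{Pike} + x_{Largo})) − 23x_{Pike}.
∂π/∂x_{Pike} = 45.6 − 2x_{Pike} − x_{Largo} = 0, so x_{Pike} = 22.8 − 0.5x_{Largo}.
The game is symmetric, so in equilibrium x_{Largo} = x_{Pike}: the reaction function gives 1.5x_{Pike} = 22.8, hence x_{Pike} = 15.2.
Equilibrium price: P = 68.6 − 30.4 = 38.2.

38.2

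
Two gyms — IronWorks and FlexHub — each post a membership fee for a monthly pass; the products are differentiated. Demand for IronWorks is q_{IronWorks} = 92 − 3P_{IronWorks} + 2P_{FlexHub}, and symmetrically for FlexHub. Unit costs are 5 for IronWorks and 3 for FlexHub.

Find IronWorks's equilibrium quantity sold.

64.125

IronWorks's profit: π = (P_{IronWorks} − 5)(92 − 3P_{IronWorks} + 2P_{FlexHub}).
∂π/∂P_{IronWorks} = 107 − 6P_{IronWorks} + 2P_{FlexHub} = 0 ⇒ P_{IronWorks} = 107/6 + (1/3)P_{FlexHub}.
Similarly P_{FlexHub} = 101/6 + (1/3)P_{IronWorks}.
Substituting the second reaction function into the first: P_{IronWorks} = 107/6 + (1/3)(101/6 + (1/3)P_{IronWorks}), which gives (8/9)P_{IronWorks} = 211/9 ⇒ P_{IronWorks} = 26.375.
Then P_{FlexHub} = 101/6 + (1/3)·26.375 = 25.625.
q_{IronWorks} = 92 − 3·26.375 + 2·25.625 = 64.125.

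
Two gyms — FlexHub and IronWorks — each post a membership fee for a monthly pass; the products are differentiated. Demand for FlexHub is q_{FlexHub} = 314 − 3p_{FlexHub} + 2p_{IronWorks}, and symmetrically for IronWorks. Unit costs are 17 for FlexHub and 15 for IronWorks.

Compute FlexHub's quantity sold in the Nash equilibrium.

FlexHub's profit: π = (p_{FlexHub} − 17)(314 − 3p_{FlexHub} + 2p_{IronWorks}).
∂π/∂p_{FlexHub} = 365 − 6p_{FlexHub} + 2p_{IronWorks} = 0 ⇒ p_{FlexHub} = 365/6 + (1/3)p_{IronWorks}.
Similarly p_{IronWorks} = 359/6 + (1/3)p_{FlexHub}.
Plugging p_{IronWorks} into FlexHub's best response: p_{FlexHub} = 365/6 + (1/3)(359/6 + (1/3)p_{FlexHub}) ⇒ (8/9)p_{FlexHub} = 727/9, so p_{FlexHub} = 90.875.
Then p_{IronWorks} = 359/6 + (1/3)·90.875 = 90.125.
q_{FlexHub} = 314 − 3·90.875 + 2·90.125 = 221.625.

221.625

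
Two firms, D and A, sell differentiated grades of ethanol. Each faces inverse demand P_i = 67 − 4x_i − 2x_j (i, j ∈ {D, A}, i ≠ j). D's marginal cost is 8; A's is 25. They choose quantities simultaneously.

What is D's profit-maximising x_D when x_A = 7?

5.625

Firm D's profit: π = x_D(67 − 4x_D − 2x_A) − 8x_D.
∂π/∂x_D = 59 − 8x_D − 2x_A = 0 ⇒ x_D = 7.375 − 0.25x_A.
At x_A = 7: x_D = 7.375 − 0.25·7 = 5.625.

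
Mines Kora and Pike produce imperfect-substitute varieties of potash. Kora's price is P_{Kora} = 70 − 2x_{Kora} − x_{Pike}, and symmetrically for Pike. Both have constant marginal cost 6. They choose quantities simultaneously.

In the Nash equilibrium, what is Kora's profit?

327.68

Mine Kora's profit: π = x_{Kora}(70 − 2x_{Kora} − x_{Pike}) − 6x_{Kora}.
∂π/∂x_{Kora} = 64 − 4x_{Kora} − x_{Pike} = 0 ⇒ x_{Kora} = 16 − 0.25x_{Pike}.
Setting x_{Kora} = x_{Pike} in the reaction function: x_{Kora} = 16 − 0.25x_{Kora}, so x_{Kora} = 16 / 1.25 = 12.8.
P_{Kora} = 70 − 2·12.8 − 12.8 = 31.6.
Profit = (31.6 − 6)·12.8 = 327.68.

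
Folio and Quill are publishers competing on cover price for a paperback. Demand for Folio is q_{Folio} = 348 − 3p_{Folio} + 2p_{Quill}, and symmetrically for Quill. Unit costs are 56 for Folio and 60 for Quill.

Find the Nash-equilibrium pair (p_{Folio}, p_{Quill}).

Folio's profit: π = (p_{Folio} − 56)(348 − 3p_{Folio} + 2p_{Quill}).
∂π/∂p_{Folio} = 516 − 6p_{Folio} + 2p_{Quill} = 0 ⇒ p_{Folio} = 86 + (1/3)p_{Quill}.
Similarly p_{Quill} = 88 + (1/3)p_{Folio}.
Substituting the second reaction function into the first: p_{Folio} = 86 + (1/3)(88 + (1/3)p_{Folio}), which gives (8/9)p_{Folio} = 346/3 ⇒ p_{Folio} = 129.75.
Then p_{Quill} = 88 + (1/3)·129.75 = 131.25.

129.75, 131.25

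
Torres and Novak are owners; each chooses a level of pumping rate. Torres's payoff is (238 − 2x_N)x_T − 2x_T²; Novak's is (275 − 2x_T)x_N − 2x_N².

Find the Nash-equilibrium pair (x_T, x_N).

Expanding Torres's payoff: 238x_T − 2x_Nx_T − 2x_T².
∂π/∂x_T = 238 − 2x_N − 4x_T = 0, so x_T = 59.5 − 0.5x_N.
Likewise for Novak: x_N = 68.75 − 0.5x_T.
Substituting the second reaction function into the first: x_T = 59.5 − 0.5(68.75 − 0.5x_T), which gives 0.75x_T = 25.125 ⇒ x_T = 33.5.
Then x_N = 68.75 − 0.5·33.5 = 52.

33.5, 52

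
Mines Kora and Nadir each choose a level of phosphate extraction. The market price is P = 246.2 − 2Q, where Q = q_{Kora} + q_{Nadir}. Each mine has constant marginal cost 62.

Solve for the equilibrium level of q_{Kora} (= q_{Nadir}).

30.7

Mine Kora's profit: π = q_{Kora}(246.2 − 2(q_{Kora} + q_{Nadir})) − 62q_{Kora}.
∂π/∂q_{Kora} = 184.2 − 4q_{Kora} − 2q_{Nadir} = 0, so q_{Kora} = 46.05 − 0.5q_{Nadir}.
By symmetry q_{Nadir} = q_{Kora}; substituting into the reaction function, 1.5q_{Kora} = 46.05 and q_{Kora} = 30.7.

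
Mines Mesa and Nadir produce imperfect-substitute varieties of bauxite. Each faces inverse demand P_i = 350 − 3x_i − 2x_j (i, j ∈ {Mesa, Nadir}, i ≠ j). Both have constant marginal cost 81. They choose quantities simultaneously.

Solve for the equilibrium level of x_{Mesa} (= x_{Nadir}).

33.625

Mine Mesa's profit: π = x_{Mesa}(350 − 3x_{Mesa} − 2x_{Nadir}) − 81x_{Mesa}.
∂π/∂x_{Mesa} = 269 − 6x_{Mesa} − 2x_{Nadir} = 0 ⇒ x_{Mesa} = 269/6 − (1/3)x_{Nadir}.
Setting x_{Mesa} = x_{Nadir} in the reaction function: x_{Mesa} = 269/6 − (1/3)x_{Mesa}, so x_{Mesa} = (269/6) / (4/3) = 33.625.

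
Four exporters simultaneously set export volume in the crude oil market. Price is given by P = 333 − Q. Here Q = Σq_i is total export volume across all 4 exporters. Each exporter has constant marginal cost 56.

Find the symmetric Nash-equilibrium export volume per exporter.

55.4

A representative exporter's profit is π_i = q_i(333 − Q) − 56q_i, with Q = q_i + Σ_{j≠i} q_j.
First-order condition: 277 − 2q_i − Σ_{j≠i} q_j = 0.
With identical exporters, set every q_j = q: then 277 − 2q − 3q = 0, i.e. q = 277/5 = 55.4.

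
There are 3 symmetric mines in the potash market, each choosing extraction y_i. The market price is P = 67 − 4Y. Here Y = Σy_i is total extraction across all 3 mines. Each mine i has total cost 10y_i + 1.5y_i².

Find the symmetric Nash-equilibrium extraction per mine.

3

A representative mine's profit is π_i = y_i(67 − 4Y) − 10y_i − 1.5y_i², with Y = y_i + Σ_{j≠i} y_j.
First-order condition: 57 − 11y_i − 4Σ_{j≠i} y_j = 0.
In a symmetric equilibrium every mine chooses the same y, so Σ_{j≠i} y_j = 2y. The condition becomes 57 − 19y = 0, giving y = 57/19 = 3.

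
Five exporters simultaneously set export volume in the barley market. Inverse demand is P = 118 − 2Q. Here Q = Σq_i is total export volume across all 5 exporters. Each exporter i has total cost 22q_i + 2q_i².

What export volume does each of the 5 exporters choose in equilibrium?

6

A representative exporter's profit is π_i = q_i(118 − 2Q) − 22q_i − 2q_i², with Q = q_i + Σ_{j≠i} q_j.
First-order condition: 96 − 8q_i − 2Σ_{j≠i} q_j = 0.
With identical exporters, set every q_j = q: then 96 − 8q − 8q = 0, i.e. q = 96/16 = 6.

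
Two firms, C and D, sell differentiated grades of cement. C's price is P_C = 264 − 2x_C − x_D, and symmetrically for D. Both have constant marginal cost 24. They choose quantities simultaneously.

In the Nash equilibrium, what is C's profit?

4608

Firm C's profit: π = x_C(264 − 2x_C − x_D) − 24x_C.
∂π/∂x_C = 240 − 4x_C − x_D = 0 ⇒ x_C = 60 − 0.25x_D.
By symmetry x_D = x_C; substituting into the reaction function, 1.25x_C = 60 and x_C = 48.
P_C = 264 − 2·48 − 48 = 120.
Profit = (120 − 24)·48 = 4608.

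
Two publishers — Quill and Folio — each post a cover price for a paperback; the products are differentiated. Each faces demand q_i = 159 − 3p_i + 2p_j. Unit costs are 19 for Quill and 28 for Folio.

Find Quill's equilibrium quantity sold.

110.0625

Quill's profit: π = (p_{Quill} − 19)(159 − 3p_{Quill} + 2p_{Folio}).
∂π/∂p_{Quill} = 216 − 6p_{Quill} + 2p_{Folio} = 0 ⇒ p_{Quill} = 36 + (1/3)p_{Folio}.
Similarly p_{Folio} = 40.5 + (1/3)p_{Quill}.
Plugging p_{Folio} into Quill's best response: p_{Quill} = 36 + (1/3)(40.5 + (1/3)p_{Quill}) ⇒ (8/9)p_{Quill} = 49.5, so p_{Quill} = 55.6875.
Then p_{Folio} = 40.5 + (1/3)·55.6875 = 59.0625.
q_{Quill} = 159 − 3·55.6875 + 2·59.0625 = 110.0625.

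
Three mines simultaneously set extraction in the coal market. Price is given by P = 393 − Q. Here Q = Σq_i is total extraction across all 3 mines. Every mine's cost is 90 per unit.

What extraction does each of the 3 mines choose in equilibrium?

A representative mine's profit is π_i = q_i(393 − Q) − 90q_i, with Q = q_i + Σ_{j≠i} q_j.
First-order condition: 303 − 2q_i − Σ_{j≠i} q_j = 0.
With identical mines, set every q_j = q: then 303 − 2q − 2q = 0, i.e. q = 303/4 = 75.75.

75.75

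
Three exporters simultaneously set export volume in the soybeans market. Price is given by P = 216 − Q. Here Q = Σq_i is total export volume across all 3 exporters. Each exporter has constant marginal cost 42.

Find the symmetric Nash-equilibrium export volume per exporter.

43.5

A representative exporter's profit is π_i = q_i(216 − Q) − 42q_i, with Q = q_i + Σ_{j≠i} q_j.
First-order condition: 174 − 2q_i − Σ_{j≠i} q_j = 0.
In a symmetric equilibrium every exporter chooses the same q, so Σ_{j≠i} q_j = 2q. The condition becomes 174 − 4q = 0, giving q = 174/4 = 43.5.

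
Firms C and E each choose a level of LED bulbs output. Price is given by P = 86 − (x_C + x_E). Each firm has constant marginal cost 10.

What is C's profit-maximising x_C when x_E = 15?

30.5

Firm C's profit: π = x_C(86 − (x_C + x_E)) − 10x_C.
∂π/∂x_C = 76 − 2x_C − x_E = 0, so x_C = 38 − 0.5x_E.
At x_E = 15: x_C = 38 − 0.5·15 = 30.5.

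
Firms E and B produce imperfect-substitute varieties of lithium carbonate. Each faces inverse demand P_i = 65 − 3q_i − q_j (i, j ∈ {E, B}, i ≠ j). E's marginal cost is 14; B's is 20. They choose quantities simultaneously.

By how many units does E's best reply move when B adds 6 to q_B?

Firm E's profit: π = q_E(65 − 3q_E − q_B) − 14q_E.
∂π/∂q_E = 51 − 6q_E − q_B = 0 ⇒ q_E = 8.5 − (1/6)q_B.
The reaction-function slope is −1/6, so a 6-unit rise in q_B moves q_E by −1/6 × 6 = −1. E's best response falls — the actions are strategic substitutes.

-1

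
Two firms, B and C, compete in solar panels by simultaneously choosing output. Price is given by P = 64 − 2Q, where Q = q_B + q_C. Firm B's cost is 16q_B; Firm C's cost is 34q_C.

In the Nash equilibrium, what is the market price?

38

Firm B's profit: π = q_B(64 − 2(q_B + q_C)) − 16q_B.
∂π/∂q_B = 48 − 4q_B − 2q_C = 0, so q_B = 12 − 0.5q_C.
By the same steps for C: q_C = 7.5 − 0.5q_B.
Substituting the second reaction function into the first: q_B = 12 − 0.5(7.5 − 0.5q_B), which gives 0.75q_B = 8.25 ⇒ q_B = 11.
Then q_C = 7.5 − 0.5·11 = 2.
Equilibrium price: P = 64 − 2·13 = 38.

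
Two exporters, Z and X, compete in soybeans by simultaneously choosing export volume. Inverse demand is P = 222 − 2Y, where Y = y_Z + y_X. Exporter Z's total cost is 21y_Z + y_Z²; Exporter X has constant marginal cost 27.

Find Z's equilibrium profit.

1285.47

Exporter Z's profit: π = y_Z(222 − 2(y_Z + y_X)) − 21y_Z − y_Z².
∂π/∂y_Z = 201 − 6y_Z − 2y_X = 0, so y_Z = 33.5 − (1/3)y_X.
For X: ∂π/∂y_X = 195 − 4y_X − 2y_Z = 0 ⇒ y_X = 48.75 − 0.5y_Z.
Substituting the second reaction function into the first: y_Z = 33.5 − (1/3)(48.75 − 0.5y_Z), which gives (5/6)y_Z = 17.25 ⇒ y_Z = 20.7.
Then y_X = 48.75 − 0.5·20.7 = 38.4.
Price P = 222 − 2·59.1 = 103.8.
Z's profit: (103.8 − 21)·20.7 − (20.7)² = 1285.47.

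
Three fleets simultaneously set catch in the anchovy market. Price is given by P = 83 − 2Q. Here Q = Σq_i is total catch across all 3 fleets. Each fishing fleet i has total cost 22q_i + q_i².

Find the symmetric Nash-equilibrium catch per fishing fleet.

A representative fishing fleet's profit is π_i = q_i(83 − 2Q) − 22q_i − q_i², with Q = q_i + Σ_{j≠i} q_j.
First-order condition: 61 − 6q_i − 2Σ_{j≠i} q_j = 0.
With identical fishing fleets, set every q_j = q: then 61 − 6q − 4q = 0, i.e. q = 61/10 = 6.1.

6.1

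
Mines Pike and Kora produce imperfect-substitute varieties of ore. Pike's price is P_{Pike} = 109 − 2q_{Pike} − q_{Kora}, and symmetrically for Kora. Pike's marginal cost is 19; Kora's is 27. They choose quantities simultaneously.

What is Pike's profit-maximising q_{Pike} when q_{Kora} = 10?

20

Mine Pike's profit: π = q_{Pike}(109 − 2q_{Pike} − q_{Kora}) − 19q_{Pike}.
∂π/∂q_{Pike} = 90 − 4q_{Pike} − q_{Kora} = 0 ⇒ q_{Pike} = 22.5 − 0.25q_{Kora}.
At q_{Kora} = 10: q_{Pike} = 22.5 − 0.25·10 = 20.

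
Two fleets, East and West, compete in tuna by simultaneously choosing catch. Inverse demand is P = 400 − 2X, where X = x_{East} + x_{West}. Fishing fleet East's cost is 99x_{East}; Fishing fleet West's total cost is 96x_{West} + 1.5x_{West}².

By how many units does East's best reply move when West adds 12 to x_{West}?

-6

Fishing fleet East's profit: π = x_{East}(400 − 2(x_{East} + x_{West})) − 99x_{East}.
∂π/∂x_{East} = 301 − 4x_{East} − 2x_{West} = 0, so x_{East} = 75.25 − 0.5x_{West}.
The reaction-function slope is −0.5, so a 12-unit rise in x_{West} moves x_{East} by −0.5 × 12 = −6. East's best response falls — the actions are strategic substitutes.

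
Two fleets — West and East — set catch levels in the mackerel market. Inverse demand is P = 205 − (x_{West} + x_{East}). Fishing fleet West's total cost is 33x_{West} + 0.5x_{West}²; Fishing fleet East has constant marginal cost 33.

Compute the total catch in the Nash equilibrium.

103.2

Fishing fleet West's profit: π = x_{West}(205 − (x_{West} + x_{East})) − 33x_{West} − 0.5x_{West}².
∂π/∂x_{West} = 172 − 3x_{West} − x_{East} = 0, so x_{West} = 172/3 − (1/3)x_{East}.
For East: ∂π/∂x_{East} = 172 − 2x_{East} − x_{West} = 0 ⇒ x_{East} = 86 − 0.5x_{West}.
Solving the two reaction functions simultaneously: (1 − (−1/3)(−0.5))x_{West} = 172/3 − (1/3)·86, so (5/6)x_{West} = 86/3 and x_{West} = 34.4.
Then x_{East} = 86 − 0.5·34.4 = 68.8.
Total catch: 34.4 + 68.8 = 103.2.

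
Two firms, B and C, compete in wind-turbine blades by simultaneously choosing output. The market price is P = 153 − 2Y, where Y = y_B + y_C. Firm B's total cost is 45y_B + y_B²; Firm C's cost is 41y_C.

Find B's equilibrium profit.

324.48

Firm B's profit: π = y_B(153 − 2(y_B + y_C)) − 45y_B − y_B².
∂π/∂y_B = 108 − 6y_B − 2y_C = 0, so y_B = 18 − (1/3)y_C.
For C: ∂π/∂y_C = 112 − 4y_C − 2y_B = 0 ⇒ y_C = 28 − 0.5y_B.
Solving the two reaction functions simultaneously: (1 − (−1/3)(−0.5))y_B = 18 − (1/3)·28, so (5/6)y_B = 26/3 and y_B = 10.4.
Then y_C = 28 − 0.5·10.4 = 22.8.
Price P = 153 − 2·33.2 = 86.6.
B's profit: (86.6 − 45)·10.4 − (10.4)² = 324.48.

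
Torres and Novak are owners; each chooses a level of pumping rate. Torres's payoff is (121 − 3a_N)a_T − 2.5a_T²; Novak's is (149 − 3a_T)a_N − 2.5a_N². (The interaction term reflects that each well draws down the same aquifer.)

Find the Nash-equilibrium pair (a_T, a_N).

9.875, 23.875

Expanding Torres's payoff: 121a_T − 3a_Na_T − 2.5a_T².
∂π/∂a_T = 121 − 3a_N − 5a_T = 0, so a_T = 24.2 − 0.6a_N.
Likewise for Novak: a_N = 29.8 − 0.6a_T.
Solving the two reaction functions simultaneously: (1 − (−0.6)(−0.6))a_T = 24.2 − 0.6·29.8, so 0.64a_T = 6.32 and a_T = 9.875.
Then a_N = 29.8 − 0.6·9.875 = 23.875.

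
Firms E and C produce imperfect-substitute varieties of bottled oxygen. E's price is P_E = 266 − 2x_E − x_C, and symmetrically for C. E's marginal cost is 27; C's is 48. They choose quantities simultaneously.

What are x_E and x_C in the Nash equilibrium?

49.2, 42.2

Firm E's profit: π = x_E(266 − 2x_E − x_C) − 27x_E.
∂π/∂x_E = 239 − 4x_E − x_C = 0 ⇒ x_E = 59.75 − 0.25x_C.
Similarly x_C = 54.5 − 0.25x_E.
Substituting the second reaction function into the first: x_E = 59.75 − 0.25(54.5 − 0.25x_E), which gives 0.9375x_E = 46.125 ⇒ x_E = 49.2.
Then x_C = 54.5 − 0.25·49.2 = 42.2.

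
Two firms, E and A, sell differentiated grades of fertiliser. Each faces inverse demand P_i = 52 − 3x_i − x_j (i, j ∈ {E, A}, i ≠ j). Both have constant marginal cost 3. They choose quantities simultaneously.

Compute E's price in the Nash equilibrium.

Firm E's profit: π = x_E(52 − 3x_E − x_A) − 3x_E.
∂π/∂x_E = 49 − 6x_E − x_A = 0 ⇒ x_E = 49/6 − (1/6)x_A.
Setting x_E = x_A in the reaction function: x_E = 49/6 − (1/6)x_E, so x_E = (49/6) / (7/6) = 7.
P_E = 52 − 3·7 − 7 = 24.

24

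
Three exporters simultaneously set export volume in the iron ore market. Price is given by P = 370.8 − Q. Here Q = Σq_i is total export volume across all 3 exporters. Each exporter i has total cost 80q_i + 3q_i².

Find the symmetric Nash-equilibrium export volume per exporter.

A representative exporter's profit is π_i = q_i(370.8 − Q) − 80q_i − 3q_i², with Q = q_i + Σ_{j≠i} q_j.
First-order condition: 290.8 − 8q_i − Σ_{j≠i} q_j = 0.
Imposing symmetry (q_j = q for all j) turns Σ_{j≠i} q_j into 2q, so 290.8 = 10q and q = 29.08.

29.08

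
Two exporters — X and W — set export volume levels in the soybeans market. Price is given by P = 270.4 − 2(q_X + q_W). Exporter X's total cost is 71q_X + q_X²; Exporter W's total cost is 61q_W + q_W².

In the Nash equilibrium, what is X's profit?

Exporter X's profit: π = q_X(270.4 − 2(q_X + q_W)) − 71q_X − q_X².
∂π/∂q_X = 199.4 − 6q_X − 2q_W = 0, so q_X = 997/30 − (1/3)q_W.
By the same steps for W: q_W = 34.9 − (1/3)q_X.
Substituting the second reaction function into the first: q_X = 997/30 − (1/3)(34.9 − (1/3)q_X), which gives (8/9)q_X = 21.6 ⇒ q_X = 24.3.
Then q_W = 34.9 − (1/3)·24.3 = 26.8.
Price P = 270.4 − 2·51.1 = 168.2.
X's profit: (168.2 − 71)·24.3 − (24.3)² = 1771.47.

1771.47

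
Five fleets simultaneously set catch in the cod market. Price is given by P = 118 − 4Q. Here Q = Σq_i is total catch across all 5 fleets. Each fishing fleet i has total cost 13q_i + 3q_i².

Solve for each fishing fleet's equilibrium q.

3.5

A representative fishing fleet's profit is π_i = q_i(118 − 4Q) − 13q_i − 3q_i², with Q = q_i + Σ_{j≠i} q_j.
First-order condition: 105 − 14q_i − 4Σ_{j≠i} q_j = 0.
With identical fishing fleets, set every q_j = q: then 105 − 14q − 16q = 0, i.e. q = 105/30 = 3.5.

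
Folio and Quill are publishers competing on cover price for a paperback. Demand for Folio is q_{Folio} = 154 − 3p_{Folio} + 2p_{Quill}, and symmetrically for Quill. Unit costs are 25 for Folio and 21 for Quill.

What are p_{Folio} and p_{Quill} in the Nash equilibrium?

Folio's profit: π = (p_{Folio} − 25)(154 − 3p_{Folio} + 2p_{Quill}).
∂π/∂p_{Folio} = 229 − 6p_{Folio} + 2p_{Quill} = 0 ⇒ p_{Folio} = 229/6 + (1/3)p_{Quill}.
Similarly p_{Quill} = 217/6 + (1/3)p_{Folio}.
Solving the two reaction functions simultaneously: (1 − (1/3)(1/3))p_{Folio} = 229/6 + (1/3)·(217/6), so (8/9)p_{Folio} = 452/9 and p_{Folio} = 56.5.
Then p_{Quill} = 217/6 + (1/3)·56.5 = 55.

56.5, 55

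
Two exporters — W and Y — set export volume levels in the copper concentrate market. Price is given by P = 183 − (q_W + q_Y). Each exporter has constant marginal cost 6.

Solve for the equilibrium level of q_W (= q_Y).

Exporter W's profit: π = q_W(183 − (q_W + q_Y)) − 6q_W.
∂π/∂q_W = 177 − 2q_W − q_Y = 0, so q_W = 88.5 − 0.5q_Y.
By symmetry q_Y = q_W; substituting into the reaction function, 1.5q_W = 88.5 and q_W = 59.

59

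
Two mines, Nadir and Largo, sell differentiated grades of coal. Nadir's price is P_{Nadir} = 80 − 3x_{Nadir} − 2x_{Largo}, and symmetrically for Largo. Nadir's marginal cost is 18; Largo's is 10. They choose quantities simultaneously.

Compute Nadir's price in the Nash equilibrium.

39.75

Mine Nadir's profit: π = x_{Nadir}(80 − 3x_{Nadir} − 2x_{Largo}) − 18x_{Nadir}.
∂π/∂x_{Nadir} = 62 − 6x_{Nadir} − 2x_{Largo} = 0 ⇒ x_{Nadir} = 31/3 − (1/3)x_{Largo}.
Similarly x_{Largo} = 35/3 − (1/3)x_{Nadir}.
Plugging x_{Largo} into Nadir's best response: x_{Nadir} = 31/3 − (1/3)(35/3 − (1/3)x_{Nadir}) ⇒ (8/9)x_{Nadir} = 58/9, so x_{Nadir} = 7.25.
Then x_{Largo} = 35/3 − (1/3)·7.25 = 9.25.
P_{Nadir} = 80 − 3·7.25 − 2·9.25 = 39.75.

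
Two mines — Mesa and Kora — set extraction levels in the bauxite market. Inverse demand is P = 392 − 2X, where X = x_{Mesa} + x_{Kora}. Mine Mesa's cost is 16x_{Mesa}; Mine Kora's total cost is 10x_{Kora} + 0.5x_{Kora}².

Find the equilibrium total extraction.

118.25

Mine Mesa's profit: π = x_{Mesa}(392 − 2(x_{Mesa} + x_{Kora})) − 16x_{Mesa}.
∂π/∂x_{Mesa} = 376 − 4x_{Mesa} − 2x_{Kora} = 0, so x_{Mesa} = 94 − 0.5x_{Kora}.
For Kora: ∂π/∂x_{Kora} = 382 − 5x_{Kora} − 2x_{Mesa} = 0 ⇒ x_{Kora} = 76.4 − 0.4x_{Mesa}.
Substituting the second reaction function into the first: x_{Mesa} = 94 − 0.5(76.4 − 0.4x_{Mesa}), which gives 0.8x_{Mesa} = 55.8 ⇒ x_{Mesa} = 69.75.
Then x_{Kora} = 76.4 − 0.4·69.75 = 48.5.
Total extraction: 69.75 + 48.5 = 118.25.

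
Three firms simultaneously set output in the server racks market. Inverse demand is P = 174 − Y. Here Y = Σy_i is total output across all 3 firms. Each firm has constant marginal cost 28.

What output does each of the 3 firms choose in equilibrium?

36.5

A representative firm's profit is π_i = y_i(174 − Y) − 28y_i, with Y = y_i + Σ_{j≠i} y_j.
First-order condition: 146 − 2y_i − Σ_{j≠i} y_j = 0.
With identical firms, set every y_j = y: then 146 − 2y − 2y = 0, i.e. y = 146/4 = 36.5.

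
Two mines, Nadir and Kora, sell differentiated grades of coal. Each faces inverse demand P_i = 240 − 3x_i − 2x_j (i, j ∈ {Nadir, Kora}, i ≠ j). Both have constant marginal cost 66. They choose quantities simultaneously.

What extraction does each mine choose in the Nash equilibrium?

21.75

Mine Nadir's profit: π = x_{Nadir}(240 − 3x_{Nadir} − 2x_{Kora}) − 66x_{Nadir}.
∂π/∂x_{Nadir} = 174 − 6x_{Nadir} − 2x_{Kora} = 0 ⇒ x_{Nadir} = 29 − (1/3)x_{Kora}.
Setting x_{Nadir} = x_{Kora} in the reaction function: x_{Nadir} = 29 − (1/3)x_{Nadir}, so x_{Nadir} = 29 / (4/3) = 21.75.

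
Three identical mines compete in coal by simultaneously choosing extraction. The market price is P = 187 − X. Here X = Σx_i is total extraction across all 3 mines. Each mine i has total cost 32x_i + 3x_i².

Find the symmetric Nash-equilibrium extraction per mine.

15.5

A representative mine's profit is π_i = x_i(187 − X) − 32x_i − 3x_i², with X = x_i + Σ_{j≠i} x_j.
First-order condition: 155 − 8x_i − Σ_{j≠i} x_j = 0.
With identical mines, set every x_j = x: then 155 − 8x − 2x = 0, i.e. x = 155/10 = 15.5.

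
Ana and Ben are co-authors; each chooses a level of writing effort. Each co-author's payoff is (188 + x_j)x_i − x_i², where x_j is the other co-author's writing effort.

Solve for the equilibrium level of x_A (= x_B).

188

Ana's payoff is (188 + x_B)x_A − x_A².
∂π/∂x_A = 188 + x_B − 2x_A = 0, so x_A = 94 + 0.5x_B.
By symmetry x_B = x_A; substituting into the reaction function, 0.5x_A = 94 and x_A = 188.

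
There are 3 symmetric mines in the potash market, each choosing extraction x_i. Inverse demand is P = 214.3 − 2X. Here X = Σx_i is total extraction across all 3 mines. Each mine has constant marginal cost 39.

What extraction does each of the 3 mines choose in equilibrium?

A representative mine's profit is π_i = x_i(214.3 − 2X) − 39x_i, with X = x_i + Σ_{j≠i} x_j.
First-order condition: 175.3 − 4x_i − 2Σ_{j≠i} x_j = 0.
With identical mines, set every x_j = x: then 175.3 − 4x − 4x = 0, i.e. x = 175.3/8 = 21.9125.

21.9125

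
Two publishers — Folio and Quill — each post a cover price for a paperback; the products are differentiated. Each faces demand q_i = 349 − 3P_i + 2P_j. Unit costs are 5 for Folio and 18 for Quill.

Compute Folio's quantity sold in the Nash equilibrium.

Folio's profit: π = (P_{Folio} − 5)(349 − 3P_{Folio} + 2P_{Quill}).
∂π/∂P_{Folio} = 364 − 6P_{Folio} + 2P_{Quill} = 0 ⇒ P_{Folio} = 182/3 + (1/3)P_{Quill}.
Similarly P_{Quill} = 403/6 + (1/3)P_{Folio}.
Solving the two reaction functions simultaneously: (1 − (1/3)(1/3))P_{Folio} = 182/3 + (1/3)·(403/6), so (8/9)P_{Folio} = 1495/18 and P_{Folio} = 93.4375.
Then P_{Quill} = 403/6 + (1/3)·93.4375 = 98.3125.
q_{Folio} = 349 − 3·93.4375 + 2·98.3125 = 265.3125.

265.3125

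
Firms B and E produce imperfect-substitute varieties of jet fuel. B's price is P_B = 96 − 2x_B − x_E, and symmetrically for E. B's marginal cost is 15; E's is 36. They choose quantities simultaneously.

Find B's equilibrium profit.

Firm B's profit: π = x_B(96 − 2x_B − x_E) − 15x_B.
∂π/∂x_B = 81 − 4x_B − x_E = 0 ⇒ x_B = 20.25 − 0.25x_E.
Similarly x_E = 15 − 0.25x_B.
Plugging x_E into B's best response: x_B = 20.25 − 0.25(15 − 0.25x_B) ⇒ 0.9375x_B = 16.5, so x_B = 17.6.
Then x_E = 15 − 0.25·17.6 = 10.6.
P_B = 96 − 2·17.6 − 10.6 = 50.2.
Profit = (50.2 − 15)·17.6 = 619.52.

619.52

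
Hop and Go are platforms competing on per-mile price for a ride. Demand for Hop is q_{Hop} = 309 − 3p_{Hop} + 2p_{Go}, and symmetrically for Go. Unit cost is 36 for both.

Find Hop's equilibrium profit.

Hop's profit: π = (p_{Hop} − 36)(309 − 3p_{Hop} + 2p_{Go}).
∂π/∂p_{Hop} = 417 − 6p_{Hop} + 2p_{Go} = 0 ⇒ p_{Hop} = 69.5 + (1/3)p_{Go}.
The game is symmetric, so in equilibrium p_{Go} = p_{Hop}: the reaction function gives (2/3)p_{Hop} = 69.5, hence p_{Hop} = 104.25.
q_{Hop} = 309 − 3·104.25 + 2·104.25 = 204.75.
Profit = (104.25 − 36)·204.75 = 13974.1875.

13974.1875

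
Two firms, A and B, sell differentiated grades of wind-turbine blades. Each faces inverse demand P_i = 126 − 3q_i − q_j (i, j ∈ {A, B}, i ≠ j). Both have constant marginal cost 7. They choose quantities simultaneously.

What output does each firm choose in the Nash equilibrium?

17

Firm A's profit: π = q_A(126 − 3q_A − q_B) − 7q_A.
∂π/∂q_A = 119 − 6q_A − q_B = 0 ⇒ q_A = 119/6 − (1/6)q_B.
By symmetry q_B = q_A; substituting into the reaction function, (7/6)q_A = 119/6 and q_A = 17.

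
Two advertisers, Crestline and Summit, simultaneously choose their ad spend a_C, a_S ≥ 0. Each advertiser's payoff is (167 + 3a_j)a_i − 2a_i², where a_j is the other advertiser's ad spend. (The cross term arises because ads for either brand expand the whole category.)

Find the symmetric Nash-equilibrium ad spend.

167

Crestline's payoff is (167 + 3a_S)a_C − 2a_C².
∂π/∂a_C = 167 + 3a_S − 4a_C = 0, so a_C = 41.75 + 0.75a_S.
Setting a_C = a_S in the reaction function: a_C = 41.75 + 0.75a_C, so a_C = 41.75 / 0.25 = 167.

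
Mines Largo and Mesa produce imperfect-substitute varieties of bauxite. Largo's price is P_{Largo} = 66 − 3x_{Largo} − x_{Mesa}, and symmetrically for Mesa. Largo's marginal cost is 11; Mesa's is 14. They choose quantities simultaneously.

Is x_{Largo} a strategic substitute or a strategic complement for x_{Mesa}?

strategic substitutes

Mine Largo's profit: π = x_{Largo}(66 − 3x_{Largo} − x_{Mesa}) − 11x_{Largo}.
∂π/∂x_{Largo} = 55 − 6x_{Largo} − x_{Mesa} = 0 ⇒ x_{Largo} = 55/6 − (1/6)x_{Mesa}.
The best-response slope dx_{Largo}/dx_{Mesa} = −1/6 < 0: the reaction function is downward-sloping, so the choices are strategic substitutes.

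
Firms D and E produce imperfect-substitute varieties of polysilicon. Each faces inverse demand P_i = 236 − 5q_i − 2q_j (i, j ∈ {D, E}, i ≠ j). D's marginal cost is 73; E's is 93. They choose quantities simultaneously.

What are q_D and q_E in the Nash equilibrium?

Firm D's profit: π = q_D(236 − 5q_D − 2q_E) − 73q_D.
∂π/∂q_D = 163 − 10q_D − 2q_E = 0 ⇒ q_D = 16.3 − 0.2q_E.
Similarly q_E = 14.3 − 0.2q_D.
Plugging q_E into D's best response: q_D = 16.3 − 0.2(14.3 − 0.2q_D) ⇒ 0.96q_D = 13.44, so q_D = 14.
Then q_E = 14.3 − 0.2·14 = 11.5.

14, 11.5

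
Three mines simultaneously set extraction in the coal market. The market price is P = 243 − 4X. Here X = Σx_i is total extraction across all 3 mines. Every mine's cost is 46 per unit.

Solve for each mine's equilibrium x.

A representative mine's profit is π_i = x_i(243 − 4X) − 46x_i, with X = x_i + Σ_{j≠i} x_j.
First-order condition: 197 − 8x_i − 4Σ_{j≠i} x_j = 0.
Imposing symmetry (x_j = x for all j) turns Σ_{j≠i} x_j into 2x, so 197 = 16x and x = 12.3125.

12.3125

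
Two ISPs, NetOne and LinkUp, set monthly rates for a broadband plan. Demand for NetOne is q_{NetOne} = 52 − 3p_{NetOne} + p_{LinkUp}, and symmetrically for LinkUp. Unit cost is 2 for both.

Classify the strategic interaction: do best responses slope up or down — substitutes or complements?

NetOne's profit: π = (p_{NetOne} − 2)(52 − 3p_{NetOne} + p_{LinkUp}).
∂π/∂p_{NetOne} = 58 − 6p_{NetOne} + p_{LinkUp} = 0 ⇒ p_{NetOne} = 29/3 + (1/6)p_{LinkUp}.
The best-response slope dp_{NetOne}/dp_{LinkUp} = 1/6 > 0: the reaction function is upward-sloping, so the choices are strategic complements.

strategic complements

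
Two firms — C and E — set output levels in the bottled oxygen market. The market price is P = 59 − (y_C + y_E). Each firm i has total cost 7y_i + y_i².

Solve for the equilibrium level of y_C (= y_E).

10.4

Firm C's profit: π = y_C(59 − (y_C + y_E)) − 7y_C − y_C².
∂π/∂y_C = 52 − 4y_C − y_E = 0, so y_C = 13 − 0.25y_E.
The game is symmetric, so in equilibrium y_E = y_C: the reaction function gives 1.25y_C = 13, hence y_C = 10.4.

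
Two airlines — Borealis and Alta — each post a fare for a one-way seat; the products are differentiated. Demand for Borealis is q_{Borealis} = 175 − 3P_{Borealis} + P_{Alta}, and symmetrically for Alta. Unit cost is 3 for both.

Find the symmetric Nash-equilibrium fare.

36.8

Borealis's profit: π = (P_{Borealis} − 3)(175 − 3P_{Borealis} + P_{Alta}).
∂π/∂P_{Borealis} = 184 − 6P_{Borealis} + P_{Alta} = 0 ⇒ P_{Borealis} = 92/3 + (1/6)P_{Alta}.
Setting P_{Borealis} = P_{Alta} in the reaction function: P_{Borealis} = 92/3 + (1/6)P_{Borealis}, so P_{Borealis} = (92/3) / (5/6) = 36.8.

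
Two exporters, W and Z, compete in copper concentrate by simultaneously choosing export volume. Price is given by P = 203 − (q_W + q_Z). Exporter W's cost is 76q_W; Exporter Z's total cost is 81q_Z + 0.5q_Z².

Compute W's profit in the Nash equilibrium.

Exporter W's profit: π = q_W(203 − (q_W + q_Z)) − 76q_W.
∂π/∂q_W = 127 − 2q_W − q_Z = 0, so q_W = 63.5 − 0.5q_Z.
For Z: ∂π/∂q_Z = 122 − 3q_Z − q_W = 0 ⇒ q_Z = 122/3 − (1/3)q_W.
Plugging q_Z into W's best response: q_W = 63.5 − 0.5(122/3 − (1/3)q_W) ⇒ (5/6)q_W = 259/6, so q_W = 51.8.
Then q_Z = 122/3 − (1/3)·51.8 = 23.4.
Price P = 203 − 75.2 = 127.8.
W's profit: (127.8 − 76)·51.8 = 2683.24.

2683.24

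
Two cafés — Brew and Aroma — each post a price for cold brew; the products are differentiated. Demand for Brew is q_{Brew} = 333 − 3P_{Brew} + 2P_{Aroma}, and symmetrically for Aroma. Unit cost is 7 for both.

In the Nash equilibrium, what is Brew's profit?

Brew's profit: π = (P_{Brew} − 7)(333 − 3P_{Brew} + 2P_{Aroma}).
∂π/∂P_{Brew} = 354 − 6P_{Brew} + 2P_{Aroma} = 0 ⇒ P_{Brew} = 59 + (1/3)P_{Aroma}.
By symmetry P_{Aroma} = P_{Brew}; substituting into the reaction function, (2/3)P_{Brew} = 59 and P_{Brew} = 88.5.
q_{Brew} = 333 − 3·88.5 + 2·88.5 = 244.5.
Profit = (88.5 − 7)·244.5 = 19926.75.

19926.75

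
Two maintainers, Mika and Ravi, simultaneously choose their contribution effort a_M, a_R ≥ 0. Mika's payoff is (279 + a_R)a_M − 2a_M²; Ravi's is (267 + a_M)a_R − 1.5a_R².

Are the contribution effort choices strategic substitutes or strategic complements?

strategic complements

Expanding Mika's payoff: 279a_M + a_Ra_M − 2a_M².
∂π/∂a_M = 279 + a_R − 4a_M = 0, so a_M = 69.75 + 0.25a_R.
The best-response slope da_M/da_R = 0.25 > 0: the reaction function is upward-sloping, so the choices are strategic complements.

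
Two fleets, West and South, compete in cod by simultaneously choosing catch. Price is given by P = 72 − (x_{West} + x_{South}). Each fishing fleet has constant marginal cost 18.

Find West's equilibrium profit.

324

Fishing fleet West's profit: π = x_{West}(72 − (x_{West} + x_{South})) − 18x_{West}.
∂π/∂x_{West} = 54 − 2x_{West} − x_{South} = 0, so x_{West} = 27 − 0.5x_{South}.
The game is symmetric, so in equilibrium x_{South} = x_{West}: the reaction function gives 1.5x_{West} = 27, hence x_{West} = 18.
Price P = 72 − 36 = 36.
West's profit: (36 − 18)·18 = 324.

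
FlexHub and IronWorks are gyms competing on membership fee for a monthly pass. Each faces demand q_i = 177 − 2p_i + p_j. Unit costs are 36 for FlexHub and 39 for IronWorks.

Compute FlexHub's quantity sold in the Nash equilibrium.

FlexHub's profit: π = (p_{FlexHub} − 36)(177 − 2p_{FlexHub} + p_{IronWorks}).
∂π/∂p_{FlexHub} = 249 − 4p_{FlexHub} + p_{IronWorks} = 0 ⇒ p_{FlexHub} = 62.25 + 0.25p_{IronWorks}.
Similarly p_{IronWorks} = 63.75 + 0.25p_{FlexHub}.
Substituting the second reaction function into the first: p_{FlexHub} = 62.25 + 0.25(63.75 + 0.25p_{FlexHub}), which gives 0.9375p_{FlexHub} = 78.1875 ⇒ p_{FlexHub} = 83.4.
Then p_{IronWorks} = 63.75 + 0.25·83.4 = 84.6.
q_{FlexHub} = 177 − 2·83.4 + 84.6 = 94.8.

94.8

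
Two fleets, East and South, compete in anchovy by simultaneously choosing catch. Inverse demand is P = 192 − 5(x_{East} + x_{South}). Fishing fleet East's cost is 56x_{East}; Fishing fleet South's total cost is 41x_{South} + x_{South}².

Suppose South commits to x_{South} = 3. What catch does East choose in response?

Fishing fleet East's profit: π = x_{East}(192 − 5(x_{East} + x_{South})) − 56x_{East}.
∂π/∂x_{East} = 136 − 10x_{East} − 5x_{South} = 0, so x_{East} = 13.6 − 0.5x_{South}.
At x_{South} = 3: x_{East} = 13.6 − 0.5·3 = 12.1.

12.1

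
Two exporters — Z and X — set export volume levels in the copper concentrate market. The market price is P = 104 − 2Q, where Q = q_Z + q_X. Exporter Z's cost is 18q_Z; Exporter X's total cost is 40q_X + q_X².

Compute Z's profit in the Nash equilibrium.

752.72

Exporter Z's profit: π = q_Z(104 − 2(q_Z + q_X)) − 18q_Z.
∂π/∂q_Z = 86 − 4q_Z − 2q_X = 0, so q_Z = 21.5 − 0.5q_X.
For X: ∂π/∂q_X = 64 − 6q_X − 2q_Z = 0 ⇒ q_X = 32/3 − (1/3)q_Z.
Substituting the second reaction function into the first: q_Z = 21.5 − 0.5(32/3 − (1/3)q_Z), which gives (5/6)q_Z = 97/6 ⇒ q_Z = 19.4.
Then q_X = 32/3 − (1/3)·19.4 = 4.2.
Price P = 104 − 2·23.6 = 56.8.
Z's profit: (56.8 − 18)·19.4 = 752.72.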